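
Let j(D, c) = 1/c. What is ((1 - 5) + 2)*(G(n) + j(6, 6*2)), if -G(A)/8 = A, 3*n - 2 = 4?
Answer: 191/6 ≈ 31.833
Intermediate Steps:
n = 2 (n = 2/3 + (1/3)*4 = 2/3 + 4/3 = 2)
G(A) = -8*A
((1 - 5) + 2)*(G(n) + j(6, 6*2)) = ((1 - 5) + 2)*(-8*2 + 1/(6*2)) = (-4 + 2)*(-16 + 1/12) = -2*(-16 + 1/12) = -2*(-191/12) = 191/6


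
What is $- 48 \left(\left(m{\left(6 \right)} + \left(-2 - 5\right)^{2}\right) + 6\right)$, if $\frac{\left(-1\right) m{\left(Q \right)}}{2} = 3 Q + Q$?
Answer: $-336$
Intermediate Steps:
$m{\left(Q \right)} = - 8 Q$ ($m{\left(Q \right)} = - 2 \left(3 Q + Q\right) = - 2 \cdot 4 Q = - 8 Q$)
$- 48 \left(\left(m{\left(6 \right)} + \left(-2 - 5\right)^{2}\right) + 6\right) = - 48 \left(\left(\left(-8\right) 6 + \left(-2 - 5\right)^{2}\right) + 6\right) = - 48 \left(\left(-48 + \left(-7\right)^{2}\right) + 6\right) = - 48 \left(\left(-48 + 49\right) + 6\right) = - 48 \left(1 + 6\right) = \left(-48\right) 7 = -336$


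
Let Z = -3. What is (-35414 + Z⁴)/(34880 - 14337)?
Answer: -35333/20543 ≈ -1.7200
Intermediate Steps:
(-35414 + Z⁴)/(34880 - 14337) = (-35414 + (-3)⁴)/(34880 - 14337) = (-35414 + 81)/20543 = -35333*1/20543 = -35333/20543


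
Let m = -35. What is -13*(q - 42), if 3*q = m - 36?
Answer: 2561/3 ≈ 853.67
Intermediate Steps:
q = -71/3 (q = (-35 - 36)/3 = (⅓)*(-71) = -71/3 ≈ -23.667)
-13*(q - 42) = -13*(-71/3 - 42) = -13*(-197/3) = 2561/3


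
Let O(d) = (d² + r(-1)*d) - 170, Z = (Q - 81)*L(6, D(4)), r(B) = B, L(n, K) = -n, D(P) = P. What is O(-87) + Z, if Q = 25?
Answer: 7822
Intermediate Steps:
Z = 336 (Z = (25 - 81)*(-1*6) = -56*(-6) = 336)
O(d) = -170 + d² - d (O(d) = (d² - d) - 170 = -170 + d² - d)
O(-87) + Z = (-170 + (-87)² - 1*(-87)) + 336 = (-170 + 7569 + 87) + 336 = 7486 + 336 = 7822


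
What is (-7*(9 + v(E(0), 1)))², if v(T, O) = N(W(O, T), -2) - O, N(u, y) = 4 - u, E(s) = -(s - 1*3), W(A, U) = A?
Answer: 5929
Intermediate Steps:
E(s) = 3 - s (E(s) = -(s - 3) = -(-3 + s) = 3 - s)
v(T, O) = 4 - 2*O (v(T, O) = (4 - O) - O = 4 - 2*O)
(-7*(9 + v(E(0), 1)))² = (-7*(9 + (4 - 2*1)))² = (-7*(9 + (4 - 2)))² = (-7*(9 + 2))² = (-7*11)² = (-77)² = 5929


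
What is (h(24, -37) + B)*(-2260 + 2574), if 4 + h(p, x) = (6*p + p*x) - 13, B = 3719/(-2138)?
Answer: -256025709/1069 ≈ -2.3950e+5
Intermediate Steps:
B = -3719/2138 (B = 3719*(-1/2138) = -3719/2138 ≈ -1.7395)
h(p, x) = -17 + 6*p + p*x (h(p, x) = -4 + ((6*p + p*x) - 13) = -4 + (-13 + 6*p + p*x) = -17 + 6*p + p*x)
(h(24, -37) + B)*(-2260 + 2574) = ((-17 + 6*24 + 24*(-37)) - 3719/2138)*(-2260 + 2574) = ((-17 + 144 - 888) - 3719/2138)*314 = (-761 - 3719/2138)*314 = -1630737/2138*314 = -256025709/1069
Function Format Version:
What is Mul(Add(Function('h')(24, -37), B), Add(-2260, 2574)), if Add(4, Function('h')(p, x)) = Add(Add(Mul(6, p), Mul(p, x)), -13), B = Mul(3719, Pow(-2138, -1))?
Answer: Rational(-256025709, 1069) ≈ -2.3950e+5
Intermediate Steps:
B = Rational(-3719, 2138) (B = Mul(3719, Rational(-1, 2138)) = Rational(-3719, 2138) ≈ -1.7395)
Function('h')(p, x) = Add(-17, Mul(6, p), Mul(p, x)) (Function('h')(p, x) = Add(-4, Add(Add(Mul(6, p), Mul(p, x)), -13)) = Add(-4, Add(-13, Mul(6, p), Mul(p, x))) = Add(-17, Mul(6, p), Mul(p, x)))
Mul(Add(Function('h')(24, -37), B), Add(-2260, 2574)) = Mul(Add(Add(-17, Mul(6, 24), Mul(24, -37)), Rational(-3719, 2138)), Add(-2260, 2574)) = Mul(Add(Add(-17, 144, -888), Rational(-3719, 2138)), 314) = Mul(Add(-761, Rational(-3719, 2138)), 314) = Mul(Rational(-1630737, 2138), 314) = Rational(-256025709, 1069)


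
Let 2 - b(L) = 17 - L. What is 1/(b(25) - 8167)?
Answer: -1/8157 ≈ -0.00012259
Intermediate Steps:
b(L) = -15 + L (b(L) = 2 - (17 - L) = 2 + (-17 + L) = -15 + L)
1/(b(25) - 8167) = 1/((-15 + 25) - 8167) = 1/(10 - 8167) = 1/(-8157) = -1/8157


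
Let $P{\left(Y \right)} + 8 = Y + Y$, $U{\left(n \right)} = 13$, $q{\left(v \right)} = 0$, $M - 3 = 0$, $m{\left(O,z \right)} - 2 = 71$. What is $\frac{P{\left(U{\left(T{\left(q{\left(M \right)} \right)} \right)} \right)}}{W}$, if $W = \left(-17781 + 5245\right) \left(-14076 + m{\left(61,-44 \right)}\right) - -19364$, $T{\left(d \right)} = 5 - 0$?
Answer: $\frac{3}{29260162} \approx 1.0253 \cdot 10^{-7}$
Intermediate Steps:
$m{\left(O,z \right)} = 73$ ($m{\left(O,z \right)} = 2 + 71 = 73$)
$M = 3$ ($M = 3 + 0 = 3$)
$T{\left(d \right)} = 5$ ($T{\left(d \right)} = 5 + 0 = 5$)
$W = 175560972$ ($W = \left(-17781 + 5245\right) \left(-14076 + 73\right) - -19364 = \left(-12536\right) \left(-14003\right) + 19364 = 175541608 + 19364 = 175560972$)
$P{\left(Y \right)} = -8 + 2 Y$ ($P{\left(Y \right)} = -8 + \left(Y + Y\right) = -8 + 2 Y$)
$\frac{P{\left(U{\left(T{\left(q{\left(M \right)} \right)} \right)} \right)}}{W} = \frac{-8 + 2 \cdot 13}{175560972} = \left(-8 + 26\right) \frac{1}{175560972} = 18 \cdot \frac{1}{175560972} = \frac{3}{29260162}$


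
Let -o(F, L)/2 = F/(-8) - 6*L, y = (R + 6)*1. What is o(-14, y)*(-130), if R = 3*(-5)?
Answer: 14495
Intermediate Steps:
R = -15
y = -9 (y = (-15 + 6)*1 = -9*1 = -9)
o(F, L) = 12*L + F/4 (o(F, L) = -2*(F/(-8) - 6*L) = -2*(-F/8 - 6*L) = -2*(-6*L - F/8) = 12*L + F/4)
o(-14, y)*(-130) = (12*(-9) + (¼)*(-14))*(-130) = (-108 - 7/2)*(-130) = -223/2*(-130) = 14495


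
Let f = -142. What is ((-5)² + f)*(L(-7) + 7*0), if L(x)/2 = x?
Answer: 1638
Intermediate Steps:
L(x) = 2*x
((-5)² + f)*(L(-7) + 7*0) = ((-5)² - 142)*(2*(-7) + 7*0) = (25 - 142)*(-14 + 0) = -117*(-14) = 1638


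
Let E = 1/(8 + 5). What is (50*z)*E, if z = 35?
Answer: 1750/13 ≈ 134.62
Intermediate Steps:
E = 1/13 ≈ 0.076923
(50*z)*E = (50*35)*(1/13) = 1750*(1/13) = 1750/13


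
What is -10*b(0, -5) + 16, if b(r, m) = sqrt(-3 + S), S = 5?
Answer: 16 - 10*sqrt(2) ≈ 1.8579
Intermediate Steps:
b(r, m) = sqrt(2) (b(r, m) = sqrt(-3 + 5) = sqrt(2))
-10*b(0, -5) + 16 = -10*sqrt(2) + 16 = 16 - 10*sqrt(2)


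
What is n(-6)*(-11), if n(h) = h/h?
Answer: -11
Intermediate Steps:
n(h) = 1
n(-6)*(-11) = 1*(-11) = -11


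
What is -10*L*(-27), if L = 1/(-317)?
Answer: -270/317 ≈ -0.85174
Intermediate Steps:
L = -1/317 ≈ -0.0031546
-10*L*(-27) = -(-10)*(-27)/317 = -10*27/317 = -270/317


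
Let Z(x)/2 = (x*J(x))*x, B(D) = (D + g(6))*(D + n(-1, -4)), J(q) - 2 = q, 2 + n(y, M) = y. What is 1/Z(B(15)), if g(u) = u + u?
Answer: 1/68444352 ≈ 1.4610e-8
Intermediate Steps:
n(y, M) = -2 + y
g(u) = 2*u
J(q) = 2 + q
B(D) = (-3 + D)*(12 + D) (B(D) = (D + 2*6)*(D + (-2 - 1)) = (D + 12)*(D - 3) = (12 + D)*(-3 + D) = (-3 + D)*(12 + D))
Z(x) = 2*x²*(2 + x) (Z(x) = 2*((x*(2 + x))*x) = 2*(x²*(2 + x)) = 2*x²*(2 + x))
1/Z(B(15)) = 1/(2*(-36 + 15² + 9*15)²*(2 + (-36 + 15² + 9*15))) = 1/(2*(-36 + 225 + 135)²*(2 + (-36 + 225 + 135))) = 1/(2*324²*(2 + 324)) = 1/(2*104976*326) = 1/68444352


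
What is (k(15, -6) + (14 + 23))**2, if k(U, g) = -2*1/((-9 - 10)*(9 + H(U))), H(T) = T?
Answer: 71182969/51984 ≈ 1369.3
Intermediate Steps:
k(U, g) = -2/(-171 - 19*U) (k(U, g) = -2*1/((-9 - 10)*(9 + U)) = -2*(-1/(19*(9 + U))) = -2/(-171 - 19*U))
(k(15, -6) + (14 + 23))**2 = (2/(19*(9 + 15)) + (14 + 23))**2 = ((2/19)/24 + 37)**2 = ((2/19)*(1/24) + 37)**2 = (1/228 + 37)**2 = (8437/228)**2 = 71182969/51984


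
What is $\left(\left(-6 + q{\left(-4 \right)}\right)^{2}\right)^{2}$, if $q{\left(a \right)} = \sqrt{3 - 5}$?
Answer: $\left(6 - i \sqrt{2}\right)^{4} \approx 868.0 - 1154.0 i$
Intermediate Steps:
$q{\left(a \right)} = i \sqrt{2}$ ($q{\left(a \right)} = \sqrt{-2} = i \sqrt{2}$)
$\left(\left(-6 + q{\left(-4 \right)}\right)^{2}\right)^{2} = \left(\left(-6 + i \sqrt{2}\right)^{2}\right)^{2} = \left(-6 + i \sqrt{2}\right)^{4}$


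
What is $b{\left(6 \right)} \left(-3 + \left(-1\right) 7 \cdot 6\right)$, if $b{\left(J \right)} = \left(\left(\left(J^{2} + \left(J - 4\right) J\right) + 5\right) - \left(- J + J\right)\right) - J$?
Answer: $-2115$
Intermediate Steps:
$b{\left(J \right)} = 5 + J^{2} - J + J \left(-4 + J\right)$ ($b{\left(J \right)} = \left(\left(\left(J^{2} + \left(-4 + J\right) J\right) + 5\right) - 0\right) - J = \left(\left(\left(J^{2} + J \left(-4 + J\right)\right) + 5\right) + 0\right) - J = \left(\left(5 + J^{2} + J \left(-4 + J\right)\right) + 0\right) - J = \left(5 + J^{2} + J \left(-4 + J\right)\right) - J = 5 + J^{2} - J + J \left(-4 + J\right)$)
$b{\left(6 \right)} \left(-3 + \left(-1\right) 7 \cdot 6\right) = \left(5 - 30 + 2 \cdot 6^{2}\right) \left(-3 + \left(-1\right) 7 \cdot 6\right) = \left(5 - 30 + 2 \cdot 36\right) \left(-3 - 42\right) = \left(5 - 30 + 72\right) \left(-3 - 42\right) = 47 \left(-45\right) = -2115$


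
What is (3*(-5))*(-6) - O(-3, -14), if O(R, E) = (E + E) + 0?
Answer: 118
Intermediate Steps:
O(R, E) = 2*E (O(R, E) = 2*E + 0 = 2*E)
(3*(-5))*(-6) - O(-3, -14) = (3*(-5))*(-6) - 2*(-14) = -15*(-6) - 1*(-28) = 90 + 28 = 118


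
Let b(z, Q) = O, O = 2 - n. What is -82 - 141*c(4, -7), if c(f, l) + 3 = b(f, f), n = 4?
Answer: 623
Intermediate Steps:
O = -2 (O = 2 - 1*4 = 2 - 4 = -2)
b(z, Q) = -2
c(f, l) = -5 (c(f, l) = -3 - 2 = -5)
-82 - 141*c(4, -7) = -82 - 141*(-5) = -82 + 705 = 623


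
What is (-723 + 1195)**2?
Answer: 222784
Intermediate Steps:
(-723 + 1195)**2 = 472**2 = 222784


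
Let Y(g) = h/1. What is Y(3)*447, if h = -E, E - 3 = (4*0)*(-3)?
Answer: -1341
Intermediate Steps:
E = 3 (E = 3 + (4*0)*(-3) = 3 + 0*(-3) = 3 + 0 = 3)
h = -3 (h = -1*3 = -3)
Y(g) = -3 (Y(g) = -3/1 = -3*1 = -3)
Y(3)*447 = -3*447 = -1341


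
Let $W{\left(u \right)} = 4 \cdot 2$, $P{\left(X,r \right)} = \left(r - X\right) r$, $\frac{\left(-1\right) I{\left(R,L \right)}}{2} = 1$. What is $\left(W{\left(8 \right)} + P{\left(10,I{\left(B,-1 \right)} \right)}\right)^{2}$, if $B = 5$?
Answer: $1024$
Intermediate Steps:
$I{\left(R,L \right)} = -2$ ($I{\left(R,L \right)} = \left(-2\right) 1 = -2$)
$P{\left(X,r \right)} = r \left(r - X\right)$
$W{\left(u \right)} = 8$
$\left(W{\left(8 \right)} + P{\left(10,I{\left(B,-1 \right)} \right)}\right)^{2} = \left(8 - 2 \left(-2 - 10\right)\right)^{2} = \left(8 - -24\right)^{2} = \left(8 + 24\right)^{2} = 32^{2} = 1024$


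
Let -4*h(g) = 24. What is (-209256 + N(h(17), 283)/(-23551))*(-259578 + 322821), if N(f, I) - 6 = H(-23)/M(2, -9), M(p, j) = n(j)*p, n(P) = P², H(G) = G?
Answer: -5610121156729567/423918 ≈ -1.3234e+10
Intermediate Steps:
h(g) = -6 (h(g) = -¼*24 = -6)
M(p, j) = p*j² (M(p, j) = j²*p = p*j²)
N(f, I) = 949/162 (N(f, I) = 6 - 23/(2*(-9)²) = 6 - 23/(2*81) = 6 - 23/162 = 949/162)
(-209256 + N(h(17), 283)/(-23551))*(-259578 + 322821) = (-209256 + (949/162)/(-23551))*(-259578 + 322821) = (-209256 + (949/162)*(-1/23551))*63243 = (-209256 - 949/3815262)*63243 = -798366466021/3815262*63243 = -5610121156729567/423918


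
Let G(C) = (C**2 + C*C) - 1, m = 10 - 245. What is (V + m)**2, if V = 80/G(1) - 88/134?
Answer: 108764041/4489 ≈ 24229.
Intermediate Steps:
m = -235
G(C) = -1 + 2*C**2 (G(C) = (C**2 + C**2) - 1 = 2*C**2 - 1 = -1 + 2*C**2)
V = 5316/67 (V = 80/(-1 + 2*1**2) - 88/134 = 80/(-1 + 2*1) - 88*1/134 = 80/(-1 + 2) - 44/67 = 80/1 - 44/67 = 80*1 - 44/67 = 80 - 44/67 = 5316/67 ≈ 79.343)
(V + m)**2 = (5316/67 - 235)**2 = (-10429/67)**2 = 108764041/4489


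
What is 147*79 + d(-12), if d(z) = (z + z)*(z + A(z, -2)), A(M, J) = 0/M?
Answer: 11901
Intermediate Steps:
A(M, J) = 0
d(z) = 2*z**2 (d(z) = (z + z)*(z + 0) = (2*z)*z = 2*z**2)
147*79 + d(-12) = 147*79 + 2*(-12)**2 = 11613 + 2*144 = 11613 + 288 = 11901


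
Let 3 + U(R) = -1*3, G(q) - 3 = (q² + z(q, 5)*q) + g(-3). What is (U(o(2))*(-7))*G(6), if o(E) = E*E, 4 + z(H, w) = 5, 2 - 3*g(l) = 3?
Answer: 1876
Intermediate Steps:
g(l) = -⅓ (g(l) = ⅔ - ⅓*3 = ⅔ - 1 = -⅓)
z(H, w) = 1 (z(H, w) = -4 + 5 = 1)
G(q) = 8/3 + q + q² (G(q) = 3 + ((q² + 1*q) - ⅓) = 3 + ((q² + q) - ⅓) = 3 + ((q + q²) - ⅓) = 3 + (-⅓ + q + q²) = 8/3 + q + q²)
o(E) = E²
U(R) = -6 (U(R) = -3 - 1*3 = -3 - 3 = -6)
(U(o(2))*(-7))*G(6) = (-6*(-7))*(8/3 + 6 + 6²) = 42*(8/3 + 6 + 36) = 42*(134/3) = 1876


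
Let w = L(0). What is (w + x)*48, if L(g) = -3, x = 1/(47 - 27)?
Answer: -708/5 ≈ -141.60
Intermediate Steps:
x = 1/20 ≈ 0.050000
w = -3
(w + x)*48 = (-3 + 1/20)*48 = -59/20*48 = -708/5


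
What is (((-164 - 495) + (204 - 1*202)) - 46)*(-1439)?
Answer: 1011617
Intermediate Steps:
(((-164 - 495) + (204 - 1*202)) - 46)*(-1439) = ((-659 + (204 - 202)) - 46)*(-1439) = ((-659 + 2) - 46)*(-1439) = (-657 - 46)*(-1439) = -703*(-1439) = 1011617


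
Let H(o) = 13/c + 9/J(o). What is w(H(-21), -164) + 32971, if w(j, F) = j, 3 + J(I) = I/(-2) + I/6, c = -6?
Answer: 395653/12 ≈ 32971.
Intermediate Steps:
J(I) = -3 - I/3 (J(I) = -3 + (I/(-2) + I/6) = -3 + (I*(-½) + I*(⅙)) = -3 + (-I/2 + I/6) = -3 - I/3)
H(o) = -13/6 + 9/(-3 - o/3) (H(o) = 13/(-6) + 9/(-3 - o/3) = 13*(-⅙) + 9/(-3 - o/3) = -13/6 + 9/(-3 - o/3))
w(H(-21), -164) + 32971 = (-279 - 13*(-21))/(6*(9 - 21)) + 32971 = (⅙)*(-279 + 273)/(-12) + 32971 = (⅙)*(-1/12)*(-6) + 32971 = 1/12 + 32971 = 395653/12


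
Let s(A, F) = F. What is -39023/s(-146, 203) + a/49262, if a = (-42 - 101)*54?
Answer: -961959296/5000093 ≈ -192.39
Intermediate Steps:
a = -7722 (a = -143*54 = -7722)
-39023/s(-146, 203) + a/49262 = -39023/203 - 7722/49262 = -39023*1/203 - 7722*1/49262 = -39023/203 - 3861/24631 = -961959296/5000093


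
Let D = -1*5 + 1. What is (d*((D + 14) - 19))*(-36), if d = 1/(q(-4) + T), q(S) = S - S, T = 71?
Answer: 324/71 ≈ 4.5634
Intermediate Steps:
q(S) = 0
D = -4 (D = -5 + 1 = -4)
d = 1/71 (d = 1/(0 + 71) = 1/71 ≈ 0.014085)
(d*((D + 14) - 19))*(-36) = (((-4 + 14) - 19)/71)*(-36) = ((10 - 19)/71)*(-36) = ((1/71)*(-9))*(-36) = -9/71*(-36) = 324/71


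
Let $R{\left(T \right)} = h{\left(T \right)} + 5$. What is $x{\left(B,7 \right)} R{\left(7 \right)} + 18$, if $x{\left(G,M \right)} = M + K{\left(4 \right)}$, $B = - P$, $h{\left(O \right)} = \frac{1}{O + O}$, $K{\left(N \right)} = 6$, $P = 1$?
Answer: $\frac{1175}{14} \approx 83.929$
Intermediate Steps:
$h{\left(O \right)} = \frac{1}{2 O}$
$B = -1$ ($B = \left(-1\right) 1 = -1$)
$x{\left(G,M \right)} = 6 + M$ ($x{\left(G,M \right)} = M + 6 = 6 + M$)
$R{\left(T \right)} = 5 + \frac{1}{2 T}$ ($R{\left(T \right)} = \frac{1}{2 T} + 5 = 5 + \frac{1}{2 T}$)
$x{\left(B,7 \right)} R{\left(7 \right)} + 18 = \left(6 + 7\right) \left(5 + \frac{1}{2 \cdot 7}\right) + 18 = 13 \left(5 + \frac{1}{2} \cdot \frac{1}{7}\right) + 18 = 13 \left(5 + \frac{1}{14}\right) + 18 = 13 \cdot \frac{71}{14} + 18 = \frac{923}{14} + 18 = \frac{1175}{14}$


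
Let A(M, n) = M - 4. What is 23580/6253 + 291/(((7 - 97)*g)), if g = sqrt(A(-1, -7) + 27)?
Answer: 23580/6253 - 97*sqrt(22)/660 ≈ 3.0816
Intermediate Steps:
A(M, n) = -4 + M
g = sqrt(22) (g = sqrt((-4 - 1) + 27) = sqrt(-5 + 27) = sqrt(22) ≈ 4.6904)
23580/6253 + 291/(((7 - 97)*g)) = 23580/6253 + 291/(((7 - 97)*sqrt(22))) = 23580*(1/6253) + 291/((-90*sqrt(22))) = 23580/6253 + 291*(-sqrt(22)/1980) = 23580/6253 - 97*sqrt(22)/660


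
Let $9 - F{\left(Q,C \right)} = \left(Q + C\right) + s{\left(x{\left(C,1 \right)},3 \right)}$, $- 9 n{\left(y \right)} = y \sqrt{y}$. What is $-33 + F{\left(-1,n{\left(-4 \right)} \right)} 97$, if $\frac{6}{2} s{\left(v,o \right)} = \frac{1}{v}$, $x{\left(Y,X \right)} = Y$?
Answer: $937 - \frac{3589 i}{72} \approx 937.0 - 49.847 i$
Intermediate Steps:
$n{\left(y \right)} = - \frac{y^{\frac{3}{2}}}{9}$ ($n{\left(y \right)} = - \frac{y \sqrt{y}}{9} = - \frac{y^{\frac{3}{2}}}{9}$)
$s{\left(v,o \right)} = \frac{1}{3 v}$
$F{\left(Q,C \right)} = 9 - C - Q - \frac{1}{3 C}$ ($F{\left(Q,C \right)} = 9 - \left(\left(Q + C\right) + \frac{1}{3 C}\right) = 9 - \left(\left(C + Q\right) + \frac{1}{3 C}\right) = 9 - \left(C + Q + \frac{1}{3 C}\right) = 9 - C - Q - \frac{1}{3 C}$)
$-33 + F{\left(-1,n{\left(-4 \right)} \right)} 97 = -33 + \left(9 - - \frac{\left(-4\right)^{\frac{3}{2}}}{9} - -1 - \frac{1}{3 \left(- \frac{\left(-4\right)^{\frac{3}{2}}}{9}\right)}\right) 97 = -33 + \left(9 - - \frac{\left(-8\right) i}{9} + 1 - \frac{1}{3 \left(- \frac{\left(-8\right) i}{9}\right)}\right) 97 = -33 + \left(9 - \frac{8 i}{9} + 1 - \frac{1}{3 \frac{8 i}{9}}\right) 97 = -33 + \left(9 - \frac{8 i}{9} + 1 - \frac{\left(- \frac{9}{8}\right) i}{3}\right) 97 = -33 + \left(9 - \frac{8 i}{9} + 1 + \frac{3 i}{8}\right) 97 = -33 + \left(10 - \frac{37 i}{72}\right) 97 = -33 + \left(970 - \frac{3589 i}{72}\right) = 937 - \frac{3589 i}{72}$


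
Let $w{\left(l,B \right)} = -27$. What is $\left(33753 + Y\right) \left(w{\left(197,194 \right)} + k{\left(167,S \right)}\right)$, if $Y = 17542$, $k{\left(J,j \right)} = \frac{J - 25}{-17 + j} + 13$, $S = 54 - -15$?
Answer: $- \frac{15029435}{26} \approx -5.7806 \cdot 10^{5}$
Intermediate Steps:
$S = 69$ ($S = 54 + 15 = 69$)
$k{\left(J,j \right)} = 13 + \frac{-25 + J}{-17 + j}$ ($k{\left(J,j \right)} = \frac{-25 + J}{-17 + j} + 13 = 13 + \frac{-25 + J}{-17 + j}$)
$\left(33753 + Y\right) \left(w{\left(197,194 \right)} + k{\left(167,S \right)}\right) = \left(33753 + 17542\right) \left(-27 + \frac{-246 + 167 + 13 \cdot 69}{-17 + 69}\right) = 51295 \left(-27 + \frac{-246 + 167 + 897}{52}\right) = 51295 \left(-27 + \frac{1}{52} \cdot 818\right) = 51295 \left(-27 + \frac{409}{26}\right) = 51295 \left(- \frac{293}{26}\right) = - \frac{15029435}{26}$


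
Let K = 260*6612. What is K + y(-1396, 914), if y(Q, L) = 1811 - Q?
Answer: 1722327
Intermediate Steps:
K = 1719120
K + y(-1396, 914) = 1719120 + (1811 - 1*(-1396)) = 1719120 + (1811 + 1396) = 1719120 + 3207 = 1722327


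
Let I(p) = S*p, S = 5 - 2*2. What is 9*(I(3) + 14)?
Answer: 153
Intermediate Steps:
S = 1 (S = 5 - 4 = 1)
I(p) = p (I(p) = 1*p = p)
9*(I(3) + 14) = 9*(3 + 14) = 9*17 = 153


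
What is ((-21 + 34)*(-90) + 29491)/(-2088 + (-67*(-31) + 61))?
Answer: 28321/50 ≈ 566.42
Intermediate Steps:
((-21 + 34)*(-90) + 29491)/(-2088 + (-67*(-31) + 61)) = (13*(-90) + 29491)/(-2088 + (2077 + 61)) = (-1170 + 29491)/(-2088 + 2138) = 28321/50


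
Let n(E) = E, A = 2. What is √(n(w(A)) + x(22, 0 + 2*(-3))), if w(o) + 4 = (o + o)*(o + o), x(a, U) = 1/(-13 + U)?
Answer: √4313/19 ≈ 3.4565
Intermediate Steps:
w(o) = -4 + 4*o² (w(o) = -4 + (o + o)*(o + o) = -4 + (2*o)*(2*o) = -4 + 4*o²)
√(n(w(A)) + x(22, 0 + 2*(-3))) = √((-4 + 4*2²) + 1/(-13 + (0 + 2*(-3)))) = √((-4 + 4*4) + 1/(-13 + (0 - 6))) = √((-4 + 16) + 1/(-13 - 6)) = √(12 + 1/(-19)) = √(12 - 1/19) = √(227/19) = √4313/19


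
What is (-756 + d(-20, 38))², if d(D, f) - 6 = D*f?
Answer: 2280100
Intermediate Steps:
d(D, f) = 6 + D*f
(-756 + d(-20, 38))² = (-756 + (6 - 20*38))² = (-756 + (6 - 760))² = (-756 - 754)² = (-1510)² = 2280100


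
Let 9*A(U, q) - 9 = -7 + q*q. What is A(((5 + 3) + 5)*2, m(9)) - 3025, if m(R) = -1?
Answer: -9074/3 ≈ -3024.7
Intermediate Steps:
A(U, q) = 2/9 + q²/9 (A(U, q) = 1 + (-7 + q*q)/9 = 1 + (-7 + q²)/9 = 1 + (-7/9 + q²/9) = 2/9 + q²/9)
A(((5 + 3) + 5)*2, m(9)) - 3025 = (2/9 + (⅑)*(-1)²) - 3025 = (2/9 + (⅑)*1) - 3025 = (2/9 + ⅑) - 3025 = ⅓ - 3025 = -9074/3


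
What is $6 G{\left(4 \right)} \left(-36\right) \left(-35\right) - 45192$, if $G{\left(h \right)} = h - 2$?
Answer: $-30072$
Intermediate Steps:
$G{\left(h \right)} = -2 + h$ ($G{\left(h \right)} = h - 2 = -2 + h$)
$6 G{\left(4 \right)} \left(-36\right) \left(-35\right) - 45192 = 6 \left(-2 + 4\right) \left(-36\right) \left(-35\right) - 45192 = 6 \cdot 2 \left(-36\right) \left(-35\right) - 45192 = 12 \left(-36\right) \left(-35\right) - 45192 = \left(-432\right) \left(-35\right) - 45192 = 15120 - 45192 = -30072$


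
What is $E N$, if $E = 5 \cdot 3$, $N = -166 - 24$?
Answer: $-2850$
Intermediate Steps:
$N = -190$ ($N = -166 - 24 = -190$)
$E = 15$
$E N = 15 \left(-190\right) = -2850$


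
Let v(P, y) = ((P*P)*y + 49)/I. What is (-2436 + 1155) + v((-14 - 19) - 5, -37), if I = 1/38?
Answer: -2029683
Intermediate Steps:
I = 1/38 ≈ 0.026316
v(P, y) = 1862 + 38*y*P**2 (v(P, y) = ((P*P)*y + 49)/(1/38) = (P**2*y + 49)*38 = (y*P**2 + 49)*38 = (49 + y*P**2)*38 = 1862 + 38*y*P**2)
(-2436 + 1155) + v((-14 - 19) - 5, -37) = (-2436 + 1155) + (1862 + 38*(-37)*((-14 - 19) - 5)**2) = -1281 + (1862 + 38*(-37)*(-33 - 5)**2) = -1281 + (1862 + 38*(-37)*(-38)**2) = -1281 + (1862 + 38*(-37)*1444) = -1281 + (1862 - 2030264) = -1281 - 2028402 = -2029683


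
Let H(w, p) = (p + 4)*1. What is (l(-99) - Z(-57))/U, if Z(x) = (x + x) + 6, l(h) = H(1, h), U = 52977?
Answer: 13/52977 ≈ 0.00024539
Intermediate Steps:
H(w, p) = 4 + p (H(w, p) = (4 + p)*1 = 4 + p)
l(h) = 4 + h
Z(x) = 6 + 2*x (Z(x) = 2*x + 6 = 6 + 2*x)
(l(-99) - Z(-57))/U = ((4 - 99) - (6 + 2*(-57)))/52977 = (-95 - (6 - 114))*(1/52977) = (-95 - 1*(-108))*(1/52977) = (-95 + 108)*(1/52977) = 13*(1/52977) = 13/52977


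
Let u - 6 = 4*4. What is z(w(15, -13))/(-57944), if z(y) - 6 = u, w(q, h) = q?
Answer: -7/14486 ≈ -0.00048323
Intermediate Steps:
u = 22 (u = 6 + 4*4 = 6 + 16 = 22)
z(y) = 28 (z(y) = 6 + 22 = 28)
z(w(15, -13))/(-57944) = 28/(-57944) = 28*(-1/57944) = -7/14486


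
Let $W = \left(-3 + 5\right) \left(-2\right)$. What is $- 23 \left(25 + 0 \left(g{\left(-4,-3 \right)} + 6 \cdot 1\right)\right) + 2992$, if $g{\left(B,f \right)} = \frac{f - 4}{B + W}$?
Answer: $2417$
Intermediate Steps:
$W = -4$ ($W = 2 \left(-2\right) = -4$)
$g{\left(B,f \right)} = \frac{-4 + f}{-4 + B}$ ($g{\left(B,f \right)} = \frac{f - 4}{B - 4} = \frac{-4 + f}{-4 + B}$)
$- 23 \left(25 + 0 \left(g{\left(-4,-3 \right)} + 6 \cdot 1\right)\right) + 2992 = - 23 \left(25 + 0 \left(\frac{-4 - 3}{-4 - 4} + 6 \cdot 1\right)\right) + 2992 = - 23 \left(25 + 0 \left(\frac{1}{-8} \left(-7\right) + 6\right)\right) + 2992 = - 23 \left(25 + 0 \left(\left(- \frac{1}{8}\right) \left(-7\right) + 6\right)\right) + 2992 = - 23 \left(25 + 0 \left(\frac{7}{8} + 6\right)\right) + 2992 = - 23 \left(25 + 0 \cdot \frac{55}{8}\right) + 2992 = - 23 \left(25 + 0\right) + 2992 = \left(-23\right) 25 + 2992 = -575 + 2992 = 2417$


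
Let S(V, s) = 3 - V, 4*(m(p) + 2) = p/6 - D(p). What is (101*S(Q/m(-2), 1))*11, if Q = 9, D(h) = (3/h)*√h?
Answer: 948693/121 + 98172*I*√2/121 ≈ 7840.4 + 1147.4*I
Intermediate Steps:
D(h) = 3/√h
m(p) = -2 - 3/(4*√p) + p/24 (m(p) = -2 + (p/6 - 3/√p)/4 = -2 + (-3/√p + p/6)/4 = -2 + (-3/(4*√p) + p/24) = -2 - 3/(4*√p) + p/24)
(101*S(Q/m(-2), 1))*11 = (101*(3 - 9/(-2 - (-3)*I*√2/8 + (1/24)*(-2))))*11 = (101*(3 - 9/(-2 - (-3)*I*√2/8 - 1/12)))*11 = (101*(3 - 9/(-2 + 3*I*√2/8 - 1/12)))*11 = (101*(3 - 9/(-25/12 + 3*I*√2/8)))*11 = (303 - 909/(-25/12 + 3*I*√2/8))*11 = 3333 - 9999/(-25/12 + 3*I*√2/8)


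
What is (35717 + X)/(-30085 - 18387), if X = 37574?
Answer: -73291/48472 ≈ -1.5120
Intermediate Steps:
(35717 + X)/(-30085 - 18387) = (35717 + 37574)/(-30085 - 18387) = 73291/(-48472) = 73291*(-1/48472) = -73291/48472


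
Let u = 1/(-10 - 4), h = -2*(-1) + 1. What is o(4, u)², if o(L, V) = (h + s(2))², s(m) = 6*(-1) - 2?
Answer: 625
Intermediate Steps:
h = 3 (h = 2 + 1 = 3)
s(m) = -8 (s(m) = -6 - 2 = -8)
u = -1/14 (u = 1/(-14) = -1/14 ≈ -0.071429)
o(L, V) = 25 (o(L, V) = (3 - 8)² = (-5)² = 25)
o(4, u)² = 25² = 625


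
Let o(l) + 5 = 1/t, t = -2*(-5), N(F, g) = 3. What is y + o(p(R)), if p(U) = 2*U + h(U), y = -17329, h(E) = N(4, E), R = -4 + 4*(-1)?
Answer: -173339/10 ≈ -17334.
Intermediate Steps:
t = 10
R = -8 (R = -4 - 4 = -8)
h(E) = 3
p(U) = 3 + 2*U (p(U) = 2*U + 3 = 3 + 2*U)
o(l) = -49/10 (o(l) = -5 + 1/10 = -5 + ⅒ = -49/10)
y + o(p(R)) = -17329 - 49/10 = -173339/10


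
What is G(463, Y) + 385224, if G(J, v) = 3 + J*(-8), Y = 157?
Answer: 381523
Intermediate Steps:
G(J, v) = 3 - 8*J
G(463, Y) + 385224 = (3 - 8*463) + 385224 = (3 - 3704) + 385224 = -3701 + 385224 = 381523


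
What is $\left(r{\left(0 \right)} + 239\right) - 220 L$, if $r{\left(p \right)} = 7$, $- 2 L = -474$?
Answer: $-51894$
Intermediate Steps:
$L = 237$ ($L = \left(- \frac{1}{2}\right) \left(-474\right) = 237$)
$\left(r{\left(0 \right)} + 239\right) - 220 L = \left(7 + 239\right) - 52140 = 246 - 52140 = -51894$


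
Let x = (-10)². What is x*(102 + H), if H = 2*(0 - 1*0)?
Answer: 10200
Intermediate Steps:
x = 100
H = 0 (H = 2*(0 + 0) = 2*0 = 0)
x*(102 + H) = 100*(102 + 0) = 100*102 = 10200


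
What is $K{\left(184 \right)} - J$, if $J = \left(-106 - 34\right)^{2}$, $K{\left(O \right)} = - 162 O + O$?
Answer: $-49224$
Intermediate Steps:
$K{\left(O \right)} = - 161 O$
$J = 19600$ ($J = \left(-140\right)^{2} = 19600$)
$K{\left(184 \right)} - J = \left(-161\right) 184 - 19600 = -29624 - 19600 = -49224$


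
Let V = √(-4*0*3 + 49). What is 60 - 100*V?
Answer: -640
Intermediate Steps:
V = 7 (V = √(0*3 + 49) = √(0 + 49) = √49 = 7)
60 - 100*V = 60 - 100*7 = 60 - 700 = -640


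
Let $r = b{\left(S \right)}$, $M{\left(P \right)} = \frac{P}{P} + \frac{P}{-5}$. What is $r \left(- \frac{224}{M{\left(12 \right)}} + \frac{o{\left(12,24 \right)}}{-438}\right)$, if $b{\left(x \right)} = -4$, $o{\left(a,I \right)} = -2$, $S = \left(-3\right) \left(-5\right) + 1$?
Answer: $- \frac{140164}{219} \approx -640.02$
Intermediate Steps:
$S = 16$ ($S = 15 + 1 = 16$)
$M{\left(P \right)} = 1 - \frac{P}{5}$ ($M{\left(P \right)} = 1 + P \left(- \frac{1}{5}\right) = 1 - \frac{P}{5}$)
$r = -4$
$r \left(- \frac{224}{M{\left(12 \right)}} + \frac{o{\left(12,24 \right)}}{-438}\right) = - 4 \left(- \frac{224}{1 - \frac{12}{5}} - \frac{2}{-438}\right) = - 4 \left(- \frac{224}{1 - \frac{12}{5}} - - \frac{1}{219}\right) = - 4 \left(- \frac{224}{- \frac{7}{5}} + \frac{1}{219}\right) = - 4 \left(\left(-224\right) \left(- \frac{5}{7}\right) + \frac{1}{219}\right) = - 4 \left(160 + \frac{1}{219}\right) = \left(-4\right) \frac{35041}{219} = - \frac{140164}{219}$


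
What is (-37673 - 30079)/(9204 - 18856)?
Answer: 16938/2413 ≈ 7.0195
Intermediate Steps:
(-37673 - 30079)/(9204 - 18856) = -67752/(-9652) = -67752*(-1/9652) = 16938/2413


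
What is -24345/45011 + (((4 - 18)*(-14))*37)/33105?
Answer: -479521453/1490089155 ≈ -0.32181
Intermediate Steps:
-24345/45011 + (((4 - 18)*(-14))*37)/33105 = -24345*1/45011 + (-14*(-14)*37)*(1/33105) = -24345/45011 + (196*37)*(1/33105) = -24345/45011 + 7252*(1/33105) = -24345/45011 + 7252/33105 = -479521453/1490089155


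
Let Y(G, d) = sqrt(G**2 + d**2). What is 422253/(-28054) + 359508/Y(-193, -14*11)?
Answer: -32481/2158 + 359508*sqrt(60965)/60965 ≈ 1441.0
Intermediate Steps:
422253/(-28054) + 359508/Y(-193, -14*11) = 422253/(-28054) + 359508/(sqrt((-193)**2 + (-14*11)**2)) = 422253*(-1/28054) + 359508/(sqrt(37249 + (-154)**2)) = -32481/2158 + 359508/(sqrt(37249 + 23716)) = -32481/2158 + 359508/(sqrt(60965)) = -32481/2158 + 359508*(sqrt(60965)/60965) = -32481/2158 + 359508*sqrt(60965)/60965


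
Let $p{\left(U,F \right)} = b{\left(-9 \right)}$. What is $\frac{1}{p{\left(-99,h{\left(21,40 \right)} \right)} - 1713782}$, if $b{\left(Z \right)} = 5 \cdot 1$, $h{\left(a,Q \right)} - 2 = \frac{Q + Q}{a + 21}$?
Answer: $- \frac{1}{1713777} \approx -5.8351 \cdot 10^{-7}$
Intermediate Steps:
$h{\left(a,Q \right)} = 2 + \frac{2 Q}{21 + a}$ ($h{\left(a,Q \right)} = 2 + \frac{Q + Q}{a + 21} = 2 + \frac{2 Q}{21 + a}$)
$b{\left(Z \right)} = 5$
$p{\left(U,F \right)} = 5$
$\frac{1}{p{\left(-99,h{\left(21,40 \right)} \right)} - 1713782} = \frac{1}{5 - 1713782} = \frac{1}{-1713777} = - \frac{1}{1713777}$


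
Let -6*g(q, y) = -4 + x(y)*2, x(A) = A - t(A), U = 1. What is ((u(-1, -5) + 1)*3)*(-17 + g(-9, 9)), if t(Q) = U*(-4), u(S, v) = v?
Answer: 248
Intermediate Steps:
t(Q) = -4 (t(Q) = 1*(-4) = -4)
x(A) = 4 + A (x(A) = A - 1*(-4) = A + 4 = 4 + A)
g(q, y) = -⅔ - y/3 (g(q, y) = -(-4 + (4 + y)*2)/6 = -(-4 + (8 + 2*y))/6 = -(4 + 2*y)/6 = -⅔ - y/3)
((u(-1, -5) + 1)*3)*(-17 + g(-9, 9)) = ((-5 + 1)*3)*(-17 + (-⅔ - ⅓*9)) = (-4*3)*(-17 + (-⅔ - 3)) = -12*(-17 - 11/3) = -12*(-62/3) = 248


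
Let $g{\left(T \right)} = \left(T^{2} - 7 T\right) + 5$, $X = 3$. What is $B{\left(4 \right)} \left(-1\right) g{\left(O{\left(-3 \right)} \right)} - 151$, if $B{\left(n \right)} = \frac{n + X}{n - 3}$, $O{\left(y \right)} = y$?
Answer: $-396$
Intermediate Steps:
$B{\left(n \right)} = \frac{3 + n}{-3 + n}$ ($B{\left(n \right)} = \frac{n + 3}{n - 3} = \frac{3 + n}{-3 + n}$)
$g{\left(T \right)} = 5 + T^{2} - 7 T$
$B{\left(4 \right)} \left(-1\right) g{\left(O{\left(-3 \right)} \right)} - 151 = \frac{3 + 4}{-3 + 4} \left(-1\right) \left(5 + \left(-3\right)^{2} - -21\right) - 151 = 1^{-1} \cdot 7 \left(-1\right) \left(5 + 9 + 21\right) - 151 = 1 \cdot 7 \left(-1\right) 35 - 151 = 7 \left(-1\right) 35 - 151 = \left(-7\right) 35 - 151 = -245 - 151 = -396$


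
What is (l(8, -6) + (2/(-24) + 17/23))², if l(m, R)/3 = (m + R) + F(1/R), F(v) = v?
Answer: 2886601/76176 ≈ 37.894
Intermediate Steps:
l(m, R) = 3*R + 3*m + 3/R (l(m, R) = 3*((m + R) + 1/R) = 3*((R + m) + 1/R) = 3*(R + m + 1/R) = 3*R + 3*m + 3/R)
(l(8, -6) + (2/(-24) + 17/23))² = (3*(1 - 6*(-6 + 8))/(-6) + (2/(-24) + 17/23))² = (3*(-⅙)*(1 - 6*2) + (2*(-1/24) + 17*(1/23)))² = (3*(-⅙)*(1 - 12) + (-1/12 + 17/23))² = (3*(-⅙)*(-11) + 181/276)² = (11/2 + 181/276)² = (1699/276)² = 2886601/76176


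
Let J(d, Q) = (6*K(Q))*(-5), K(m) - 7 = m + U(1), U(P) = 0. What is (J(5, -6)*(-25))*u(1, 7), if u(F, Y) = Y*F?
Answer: 5250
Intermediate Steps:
u(F, Y) = F*Y
K(m) = 7 + m (K(m) = 7 + (m + 0) = 7 + m)
J(d, Q) = -210 - 30*Q (J(d, Q) = (6*(7 + Q))*(-5) = (42 + 6*Q)*(-5) = -210 - 30*Q)
(J(5, -6)*(-25))*u(1, 7) = ((-210 - 30*(-6))*(-25))*(1*7) = ((-210 + 180)*(-25))*7 = -30*(-25)*7 = 750*7 = 5250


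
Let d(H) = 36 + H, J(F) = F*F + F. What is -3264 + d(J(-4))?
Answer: -3216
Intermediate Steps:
J(F) = F + F**2 (J(F) = F**2 + F = F + F**2)
-3264 + d(J(-4)) = -3264 + (36 - 4*(1 - 4)) = -3264 + (36 - 4*(-3)) = -3264 + (36 + 12) = -3264 + 48 = -3216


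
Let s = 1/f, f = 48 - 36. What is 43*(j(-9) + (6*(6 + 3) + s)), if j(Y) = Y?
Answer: 23263/12 ≈ 1938.6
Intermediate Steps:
f = 12
s = 1/12 ≈ 0.083333
43*(j(-9) + (6*(6 + 3) + s)) = 43*(-9 + (6*(6 + 3) + 1/12)) = 43*(-9 + (6*9 + 1/12)) = 43*(-9 + (54 + 1/12)) = 43*(-9 + 649/12) = 43*(541/12) = 23263/12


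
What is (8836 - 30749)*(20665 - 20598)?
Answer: -1468171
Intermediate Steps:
(8836 - 30749)*(20665 - 20598) = -21913*67 = -1468171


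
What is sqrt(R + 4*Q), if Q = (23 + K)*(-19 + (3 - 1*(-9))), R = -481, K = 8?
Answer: I*sqrt(1349) ≈ 36.729*I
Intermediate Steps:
Q = -217 (Q = (23 + 8)*(-19 + (3 - 1*(-9))) = 31*(-19 + (3 + 9)) = 31*(-19 + 12) = 31*(-7) = -217)
sqrt(R + 4*Q) = sqrt(-481 + 4*(-217)) = sqrt(-481 - 868) = sqrt(-1349) = I*sqrt(1349)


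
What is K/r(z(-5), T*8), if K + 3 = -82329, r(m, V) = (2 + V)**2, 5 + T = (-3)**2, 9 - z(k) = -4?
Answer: -20583/289 ≈ -71.221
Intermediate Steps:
z(k) = 13 (z(k) = 9 - 1*(-4) = 9 + 4 = 13)
T = 4 (T = -5 + (-3)**2 = -5 + 9 = 4)
K = -82332 (K = -3 - 82329 = -82332)
K/r(z(-5), T*8) = -82332/(2 + 4*8)**2 = -82332/(2 + 32)**2 = -82332/(34**2) = -82332/1156 = -82332*1/1156 = -20583/289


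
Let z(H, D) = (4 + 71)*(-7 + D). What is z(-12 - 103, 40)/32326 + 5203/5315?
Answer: 181346803/171812690 ≈ 1.0555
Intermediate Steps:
z(H, D) = -525 + 75*D (z(H, D) = 75*(-7 + D) = -525 + 75*D)
z(-12 - 103, 40)/32326 + 5203/5315 = (-525 + 75*40)/32326 + 5203/5315 = (-525 + 3000)*(1/32326) + 5203*(1/5315) = 2475*(1/32326) + 5203/5315 = 2475/32326 + 5203/5315 = 181346803/171812690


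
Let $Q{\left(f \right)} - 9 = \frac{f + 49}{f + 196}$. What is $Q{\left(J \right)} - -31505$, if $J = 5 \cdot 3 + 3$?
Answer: $\frac{6744063}{214} \approx 31514.0$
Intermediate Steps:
$J = 18$ ($J = 15 + 3 = 18$)
$Q{\left(f \right)} = 9 + \frac{49 + f}{196 + f}$ ($Q{\left(f \right)} = 9 + \frac{f + 49}{f + 196} = 9 + \frac{49 + f}{196 + f}$)
$Q{\left(J \right)} - -31505 = \frac{1813 + 10 \cdot 18}{196 + 18} - -31505 = \frac{1813 + 180}{214} + 31505 = \frac{1}{214} \cdot 1993 + 31505 = \frac{1993}{214} + 31505 = \frac{6744063}{214}$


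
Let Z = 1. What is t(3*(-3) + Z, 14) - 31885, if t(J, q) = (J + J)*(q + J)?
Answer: -31981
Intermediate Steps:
t(J, q) = 2*J*(J + q) (t(J, q) = (2*J)*(J + q) = 2*J*(J + q))
t(3*(-3) + Z, 14) - 31885 = 2*(3*(-3) + 1)*((3*(-3) + 1) + 14) - 31885 = 2*(-9 + 1)*((-9 + 1) + 14) - 31885 = 2*(-8)*(-8 + 14) - 31885 = 2*(-8)*6 - 31885 = -96 - 31885 = -31981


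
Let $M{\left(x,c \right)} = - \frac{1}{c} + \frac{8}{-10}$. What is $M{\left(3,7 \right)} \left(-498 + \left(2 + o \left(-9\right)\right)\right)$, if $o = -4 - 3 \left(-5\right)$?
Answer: $561$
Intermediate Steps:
$M{\left(x,c \right)} = - \frac{4}{5} - \frac{1}{c}$ ($M{\left(x,c \right)} = - \frac{1}{c} + 8 \left(- \frac{1}{10}\right) = - \frac{1}{c} - \frac{4}{5} = - \frac{4}{5} - \frac{1}{c}$)
$o = 11$ ($o = -4 - -15 = -4 + 15 = 11$)
$M{\left(3,7 \right)} \left(-498 + \left(2 + o \left(-9\right)\right)\right) = \left(- \frac{4}{5} - \frac{1}{7}\right) \left(-498 + \left(2 + 11 \left(-9\right)\right)\right) = \left(- \frac{4}{5} - \frac{1}{7}\right) \left(-498 + \left(2 - 99\right)\right) = \left(- \frac{4}{5} - \frac{1}{7}\right) \left(-498 - 97\right) = \left(- \frac{33}{35}\right) \left(-595\right) = 561$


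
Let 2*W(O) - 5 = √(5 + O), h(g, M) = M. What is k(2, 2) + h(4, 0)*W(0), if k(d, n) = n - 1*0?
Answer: 2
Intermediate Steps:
k(d, n) = n (k(d, n) = n + 0 = n)
W(O) = 5/2 + √(5 + O)/2
k(2, 2) + h(4, 0)*W(0) = 2 + 0*(5/2 + √(5 + 0)/2) = 2 + 0*(5/2 + √5/2) = 2 + 0 = 2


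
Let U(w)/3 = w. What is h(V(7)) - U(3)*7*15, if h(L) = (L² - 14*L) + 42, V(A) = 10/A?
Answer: -45127/49 ≈ -920.96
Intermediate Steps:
U(w) = 3*w
h(L) = 42 + L² - 14*L
h(V(7)) - U(3)*7*15 = (42 + (10/7)² - 140/7) - (3*3)*7*15 = (42 + (10*(⅐))² - 140/7) - 9*7*15 = (42 + (10/7)² - 14*10/7) - 63*15 = (42 + 100/49 - 20) - 1*945 = 1178/49 - 945 = -45127/49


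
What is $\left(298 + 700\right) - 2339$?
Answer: $-1341$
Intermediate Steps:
$\left(298 + 700\right) - 2339 = 998 - 2339 = -1341$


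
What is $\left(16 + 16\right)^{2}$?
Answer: $1024$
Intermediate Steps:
$\left(16 + 16\right)^{2} = 32^{2} = 1024$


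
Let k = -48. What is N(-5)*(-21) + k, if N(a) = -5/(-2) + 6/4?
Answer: -132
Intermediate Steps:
N(a) = 4 (N(a) = -5*(-1/2) + 6*(1/4) = 5/2 + 3/2 = 4)
N(-5)*(-21) + k = 4*(-21) - 48 = -84 - 48 = -132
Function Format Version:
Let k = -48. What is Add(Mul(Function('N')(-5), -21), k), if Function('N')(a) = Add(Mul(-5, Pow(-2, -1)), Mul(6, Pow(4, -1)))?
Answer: -132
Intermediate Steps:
Function('N')(a) = 4 (Function('N')(a) = Add(Mul(-5, Rational(-1, 2)), Mul(6, Rational(1, 4))) = Add(Rational(5, 2), Rational(3, 2)) = 4)
Add(Mul(Function('N')(-5), -21), k) = Add(Mul(4, -21), -48) = Add(-84, -48) = -132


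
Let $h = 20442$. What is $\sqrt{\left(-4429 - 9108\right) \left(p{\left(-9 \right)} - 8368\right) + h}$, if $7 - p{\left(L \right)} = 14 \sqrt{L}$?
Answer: $\sqrt{113203299 + 568554 i} \approx 10640.0 + 26.72 i$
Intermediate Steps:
$p{\left(L \right)} = 7 - 14 \sqrt{L}$
$\sqrt{\left(-4429 - 9108\right) \left(p{\left(-9 \right)} - 8368\right) + h} = \sqrt{\left(-4429 - 9108\right) \left(\left(7 - 14 \sqrt{-9}\right) - 8368\right) + 20442} = \sqrt{- 13537 \left(\left(7 - 14 \cdot 3 i\right) - 8368\right) + 20442} = \sqrt{- 13537 \left(\left(7 - 42 i\right) - 8368\right) + 20442} = \sqrt{- 13537 \left(-8361 - 42 i\right) + 20442} = \sqrt{\left(113182857 + 568554 i\right) + 20442} = \sqrt{113203299 + 568554 i}$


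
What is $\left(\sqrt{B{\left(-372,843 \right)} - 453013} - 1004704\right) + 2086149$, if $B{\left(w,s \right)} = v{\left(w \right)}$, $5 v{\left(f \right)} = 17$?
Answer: $1081445 + \frac{6 i \sqrt{314590}}{5} \approx 1.0814 \cdot 10^{6} + 673.06 i$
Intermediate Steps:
$v{\left(f \right)} = \frac{17}{5}$ ($v{\left(f \right)} = \frac{1}{5} \cdot 17 = \frac{17}{5}$)
$B{\left(w,s \right)} = \frac{17}{5}$
$\left(\sqrt{B{\left(-372,843 \right)} - 453013} - 1004704\right) + 2086149 = \left(\sqrt{\frac{17}{5} - 453013} - 1004704\right) + 2086149 = \left(\sqrt{- \frac{2265048}{5}} - 1004704\right) + 2086149 = \left(\frac{6 i \sqrt{314590}}{5} - 1004704\right) + 2086149 = \left(-1004704 + \frac{6 i \sqrt{314590}}{5}\right) + 2086149 = 1081445 + \frac{6 i \sqrt{314590}}{5}$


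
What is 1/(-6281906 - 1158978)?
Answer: -1/7440884 ≈ -1.3439e-7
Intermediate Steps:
1/(-6281906 - 1158978) = 1/(-7440884) = -1/7440884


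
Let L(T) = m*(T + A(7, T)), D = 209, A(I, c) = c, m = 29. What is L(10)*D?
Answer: 121220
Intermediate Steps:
L(T) = 58*T (L(T) = 29*(T + T) = 29*(2*T) = 58*T)
L(10)*D = (58*10)*209 = 580*209 = 121220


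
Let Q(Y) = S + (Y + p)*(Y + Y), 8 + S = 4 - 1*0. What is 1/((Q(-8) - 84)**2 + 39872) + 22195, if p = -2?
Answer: 1000017921/45056 ≈ 22195.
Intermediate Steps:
S = -4 (S = -8 + (4 - 1*0) = -8 + (4 + 0) = -8 + 4 = -4)
Q(Y) = -4 + 2*Y*(-2 + Y) (Q(Y) = -4 + (Y - 2)*(Y + Y) = -4 + (-2 + Y)*(2*Y) = -4 + 2*Y*(-2 + Y))
1/((Q(-8) - 84)**2 + 39872) + 22195 = 1/(((-4 - 4*(-8) + 2*(-8)**2) - 84)**2 + 39872) + 22195 = 1/(((-4 + 32 + 2*64) - 84)**2 + 39872) + 22195 = 1/(((-4 + 32 + 128) - 84)**2 + 39872) + 22195 = 1/((156 - 84)**2 + 39872) + 22195 = 1/(72**2 + 39872) + 22195 = 1/(5184 + 39872) + 22195 = 1/45056 + 22195 = 1000017921/45056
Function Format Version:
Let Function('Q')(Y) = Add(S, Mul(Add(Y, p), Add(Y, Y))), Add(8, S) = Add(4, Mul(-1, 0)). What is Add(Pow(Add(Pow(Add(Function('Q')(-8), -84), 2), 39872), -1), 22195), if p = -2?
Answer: Rational(1000017921, 45056) ≈ 22195.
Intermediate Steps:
S = -4 (S = Add(-8, Add(4, Mul(-1, 0))) = Add(-8, Add(4, 0)) = Add(-8, 4) = -4)
Function('Q')(Y) = Add(-4, Mul(2, Y, Add(-2, Y))) (Function('Q')(Y) = Add(-4, Mul(Add(Y, -2), Add(Y, Y))) = Add(-4, Mul(Add(-2, Y), Mul(2, Y))) = Add(-4, Mul(2, Y, Add(-2, Y))))
Add(Pow(Add(Pow(Add(Function('Q')(-8), -84), 2), 39872), -1), 22195) = Add(Pow(Add(Pow(Add(Add(-4, Mul(-4, -8), Mul(2, Pow(-8, 2))), -84), 2), 39872), -1), 22195) = Add(Pow(Add(Pow(Add(Add(-4, 32, Mul(2, 64)), -84), 2), 39872), -1), 22195) = Add(Pow(Add(Pow(Add(Add(-4, 32, 128), -84), 2), 39872), -1), 22195) = Add(Pow(Add(Pow(Add(156, -84), 2), 39872), -1), 22195) = Add(Pow(Add(Pow(72, 2), 39872), -1), 22195) = Add(Pow(Add(5184, 39872), -1), 22195) = Add(Pow(45056, -1), 22195) = Add(Rational(1, 45056), 22195) = Rational(1000017921, 45056)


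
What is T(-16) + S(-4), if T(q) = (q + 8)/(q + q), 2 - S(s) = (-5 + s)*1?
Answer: 45/4 ≈ 11.250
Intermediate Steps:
S(s) = 7 - s (S(s) = 2 - (-5 + s) = 2 + (5 - s) = 7 - s)
T(q) = (8 + q)/(2*q) (T(q) = (8 + q)/((2*q)) = (8 + q)*(1/(2*q)) = (8 + q)/(2*q))
T(-16) + S(-4) = (½)*(8 - 16)/(-16) + (7 - 1*(-4)) = (½)*(-1/16)*(-8) + (7 + 4) = ¼ + 11 = 45/4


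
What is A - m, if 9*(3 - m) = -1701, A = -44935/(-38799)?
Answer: -7404473/38799 ≈ -190.84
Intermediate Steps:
A = 44935/38799 (A = -44935*(-1/38799) = 44935/38799 ≈ 1.1581)
m = 192 (m = 3 - ⅑*(-1701) = 3 + 189 = 192)
A - m = 44935/38799 - 1*192 = 44935/38799 - 192 = -7404473/38799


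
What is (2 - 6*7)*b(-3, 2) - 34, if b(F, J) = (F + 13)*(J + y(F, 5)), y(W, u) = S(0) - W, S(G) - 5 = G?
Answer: -4034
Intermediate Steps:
S(G) = 5 + G
y(W, u) = 5 - W (y(W, u) = (5 + 0) - W = 5 - W)
b(F, J) = (13 + F)*(5 + J - F) (b(F, J) = (F + 13)*(J + (5 - F)) = (13 + F)*(5 + J - F))
(2 - 6*7)*b(-3, 2) - 34 = (2 - 6*7)*(65 - 1*(-3)² - 8*(-3) + 13*2 - 3*2) - 34 = (2 - 42)*(65 - 1*9 + 24 + 26 - 6) - 34 = -40*(65 - 9 + 24 + 26 - 6) - 34 = -40*100 - 34 = -4000 - 34 = -4034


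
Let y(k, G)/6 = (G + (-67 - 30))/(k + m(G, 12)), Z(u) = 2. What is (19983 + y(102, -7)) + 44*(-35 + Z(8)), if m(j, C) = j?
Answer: 1759821/95 ≈ 18524.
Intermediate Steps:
y(k, G) = 6*(-97 + G)/(G + k) (y(k, G) = 6*((G + (-67 - 30))/(k + G)) = 6*((G - 97)/(G + k)) = 6*((-97 + G)/(G + k)) = 6*(-97 + G)/(G + k))
(19983 + y(102, -7)) + 44*(-35 + Z(8)) = (19983 + 6*(-97 - 7)/(-7 + 102)) + 44*(-35 + 2) = (19983 + 6*(-104)/95) + 44*(-33) = (19983 + 6*(1/95)*(-104)) - 1452 = (19983 - 624/95) - 1452 = 1897761/95 - 1452 = 1759821/95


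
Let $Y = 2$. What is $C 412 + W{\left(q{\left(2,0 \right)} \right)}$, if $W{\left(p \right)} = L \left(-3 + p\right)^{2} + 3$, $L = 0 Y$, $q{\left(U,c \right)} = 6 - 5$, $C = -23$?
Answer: $-9473$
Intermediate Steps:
$q{\left(U,c \right)} = 1$ ($q{\left(U,c \right)} = 6 - 5 = 1$)
$L = 0$ ($L = 0 \cdot 2 = 0$)
$W{\left(p \right)} = 3$ ($W{\left(p \right)} = 0 \left(-3 + p\right)^{2} + 3 = 0 + 3 = 3$)
$C 412 + W{\left(q{\left(2,0 \right)} \right)} = \left(-23\right) 412 + 3 = -9476 + 3 = -9473$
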